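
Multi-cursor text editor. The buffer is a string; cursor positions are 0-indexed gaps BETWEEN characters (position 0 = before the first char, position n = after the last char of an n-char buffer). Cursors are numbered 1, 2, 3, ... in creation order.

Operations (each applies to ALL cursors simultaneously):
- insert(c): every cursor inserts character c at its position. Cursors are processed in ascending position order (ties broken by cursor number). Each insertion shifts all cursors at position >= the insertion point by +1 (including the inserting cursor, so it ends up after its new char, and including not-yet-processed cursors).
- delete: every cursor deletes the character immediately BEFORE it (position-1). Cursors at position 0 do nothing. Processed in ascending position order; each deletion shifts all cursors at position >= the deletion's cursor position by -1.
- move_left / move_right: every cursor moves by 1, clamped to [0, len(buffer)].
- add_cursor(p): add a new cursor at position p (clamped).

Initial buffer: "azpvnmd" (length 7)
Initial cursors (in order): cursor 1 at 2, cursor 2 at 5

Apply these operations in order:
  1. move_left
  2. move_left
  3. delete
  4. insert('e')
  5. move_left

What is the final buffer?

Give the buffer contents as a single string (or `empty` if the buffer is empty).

After op 1 (move_left): buffer="azpvnmd" (len 7), cursors c1@1 c2@4, authorship .......
After op 2 (move_left): buffer="azpvnmd" (len 7), cursors c1@0 c2@3, authorship .......
After op 3 (delete): buffer="azvnmd" (len 6), cursors c1@0 c2@2, authorship ......
After op 4 (insert('e')): buffer="eazevnmd" (len 8), cursors c1@1 c2@4, authorship 1..2....
After op 5 (move_left): buffer="eazevnmd" (len 8), cursors c1@0 c2@3, authorship 1..2....

Answer: eazevnmd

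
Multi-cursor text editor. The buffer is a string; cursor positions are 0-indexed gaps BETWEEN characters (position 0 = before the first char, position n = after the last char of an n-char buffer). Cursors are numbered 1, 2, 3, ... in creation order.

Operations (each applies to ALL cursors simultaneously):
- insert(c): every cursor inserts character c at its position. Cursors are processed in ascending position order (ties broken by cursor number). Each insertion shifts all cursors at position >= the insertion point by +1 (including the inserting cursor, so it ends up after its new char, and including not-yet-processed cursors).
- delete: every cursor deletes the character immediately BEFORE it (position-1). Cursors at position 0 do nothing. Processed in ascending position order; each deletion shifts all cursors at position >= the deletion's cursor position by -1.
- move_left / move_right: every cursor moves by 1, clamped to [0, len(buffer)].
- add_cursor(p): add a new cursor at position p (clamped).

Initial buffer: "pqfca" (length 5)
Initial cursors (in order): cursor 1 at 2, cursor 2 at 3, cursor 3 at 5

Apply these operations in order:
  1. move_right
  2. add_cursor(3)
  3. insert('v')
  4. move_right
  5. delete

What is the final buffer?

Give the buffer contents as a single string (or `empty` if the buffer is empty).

After op 1 (move_right): buffer="pqfca" (len 5), cursors c1@3 c2@4 c3@5, authorship .....
After op 2 (add_cursor(3)): buffer="pqfca" (len 5), cursors c1@3 c4@3 c2@4 c3@5, authorship .....
After op 3 (insert('v')): buffer="pqfvvcvav" (len 9), cursors c1@5 c4@5 c2@7 c3@9, authorship ...14.2.3
After op 4 (move_right): buffer="pqfvvcvav" (len 9), cursors c1@6 c4@6 c2@8 c3@9, authorship ...14.2.3
After op 5 (delete): buffer="pqfvv" (len 5), cursors c1@4 c4@4 c2@5 c3@5, authorship ...12

Answer: pqfvv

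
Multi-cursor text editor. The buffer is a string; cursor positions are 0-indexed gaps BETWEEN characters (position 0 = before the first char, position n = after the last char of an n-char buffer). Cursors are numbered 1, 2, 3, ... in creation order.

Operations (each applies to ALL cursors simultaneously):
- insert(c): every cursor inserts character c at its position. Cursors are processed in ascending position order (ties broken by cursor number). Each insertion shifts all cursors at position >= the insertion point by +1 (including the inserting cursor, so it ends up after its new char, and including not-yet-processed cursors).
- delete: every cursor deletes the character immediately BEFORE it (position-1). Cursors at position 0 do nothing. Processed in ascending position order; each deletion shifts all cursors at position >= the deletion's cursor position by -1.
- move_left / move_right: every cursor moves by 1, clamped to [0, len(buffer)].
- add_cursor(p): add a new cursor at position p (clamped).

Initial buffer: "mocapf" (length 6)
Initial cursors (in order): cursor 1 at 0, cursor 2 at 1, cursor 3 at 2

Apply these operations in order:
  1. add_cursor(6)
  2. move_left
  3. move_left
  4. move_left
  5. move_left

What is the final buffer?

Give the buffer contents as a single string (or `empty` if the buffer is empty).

After op 1 (add_cursor(6)): buffer="mocapf" (len 6), cursors c1@0 c2@1 c3@2 c4@6, authorship ......
After op 2 (move_left): buffer="mocapf" (len 6), cursors c1@0 c2@0 c3@1 c4@5, authorship ......
After op 3 (move_left): buffer="mocapf" (len 6), cursors c1@0 c2@0 c3@0 c4@4, authorship ......
After op 4 (move_left): buffer="mocapf" (len 6), cursors c1@0 c2@0 c3@0 c4@3, authorship ......
After op 5 (move_left): buffer="mocapf" (len 6), cursors c1@0 c2@0 c3@0 c4@2, authorship ......

Answer: mocapf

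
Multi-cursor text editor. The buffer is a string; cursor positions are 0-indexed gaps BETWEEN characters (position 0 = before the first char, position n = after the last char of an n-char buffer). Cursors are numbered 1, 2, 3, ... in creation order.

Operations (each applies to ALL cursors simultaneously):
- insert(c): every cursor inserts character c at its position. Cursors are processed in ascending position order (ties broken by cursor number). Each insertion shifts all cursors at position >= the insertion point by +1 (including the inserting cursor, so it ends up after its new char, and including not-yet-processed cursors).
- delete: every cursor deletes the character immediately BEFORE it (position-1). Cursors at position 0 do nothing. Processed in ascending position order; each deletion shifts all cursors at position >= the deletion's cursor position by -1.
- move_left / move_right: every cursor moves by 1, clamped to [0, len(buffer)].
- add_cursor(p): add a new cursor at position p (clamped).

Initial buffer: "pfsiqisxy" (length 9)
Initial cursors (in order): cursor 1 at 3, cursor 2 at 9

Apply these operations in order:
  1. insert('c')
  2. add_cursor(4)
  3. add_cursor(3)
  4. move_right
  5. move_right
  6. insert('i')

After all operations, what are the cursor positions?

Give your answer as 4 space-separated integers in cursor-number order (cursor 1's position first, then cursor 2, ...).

Answer: 9 15 9 6

Derivation:
After op 1 (insert('c')): buffer="pfsciqisxyc" (len 11), cursors c1@4 c2@11, authorship ...1......2
After op 2 (add_cursor(4)): buffer="pfsciqisxyc" (len 11), cursors c1@4 c3@4 c2@11, authorship ...1......2
After op 3 (add_cursor(3)): buffer="pfsciqisxyc" (len 11), cursors c4@3 c1@4 c3@4 c2@11, authorship ...1......2
After op 4 (move_right): buffer="pfsciqisxyc" (len 11), cursors c4@4 c1@5 c3@5 c2@11, authorship ...1......2
After op 5 (move_right): buffer="pfsciqisxyc" (len 11), cursors c4@5 c1@6 c3@6 c2@11, authorship ...1......2
After op 6 (insert('i')): buffer="pfsciiqiiisxyci" (len 15), cursors c4@6 c1@9 c3@9 c2@15, authorship ...1.4.13....22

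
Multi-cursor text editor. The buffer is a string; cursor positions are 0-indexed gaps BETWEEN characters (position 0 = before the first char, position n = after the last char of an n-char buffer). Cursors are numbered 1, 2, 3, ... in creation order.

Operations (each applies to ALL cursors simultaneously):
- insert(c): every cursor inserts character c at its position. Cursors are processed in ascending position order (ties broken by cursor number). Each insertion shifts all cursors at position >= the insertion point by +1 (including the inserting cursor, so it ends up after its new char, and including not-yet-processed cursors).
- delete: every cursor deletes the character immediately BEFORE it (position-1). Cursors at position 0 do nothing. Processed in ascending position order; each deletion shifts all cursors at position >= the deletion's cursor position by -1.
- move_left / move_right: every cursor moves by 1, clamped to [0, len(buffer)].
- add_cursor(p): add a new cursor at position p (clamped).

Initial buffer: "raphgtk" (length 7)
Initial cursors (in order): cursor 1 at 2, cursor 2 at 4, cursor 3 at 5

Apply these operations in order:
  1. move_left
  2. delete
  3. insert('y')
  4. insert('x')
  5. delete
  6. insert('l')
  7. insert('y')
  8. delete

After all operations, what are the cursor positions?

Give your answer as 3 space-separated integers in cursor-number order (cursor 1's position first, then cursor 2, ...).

After op 1 (move_left): buffer="raphgtk" (len 7), cursors c1@1 c2@3 c3@4, authorship .......
After op 2 (delete): buffer="agtk" (len 4), cursors c1@0 c2@1 c3@1, authorship ....
After op 3 (insert('y')): buffer="yayygtk" (len 7), cursors c1@1 c2@4 c3@4, authorship 1.23...
After op 4 (insert('x')): buffer="yxayyxxgtk" (len 10), cursors c1@2 c2@7 c3@7, authorship 11.2323...
After op 5 (delete): buffer="yayygtk" (len 7), cursors c1@1 c2@4 c3@4, authorship 1.23...
After op 6 (insert('l')): buffer="ylayyllgtk" (len 10), cursors c1@2 c2@7 c3@7, authorship 11.2323...
After op 7 (insert('y')): buffer="ylyayyllyygtk" (len 13), cursors c1@3 c2@10 c3@10, authorship 111.232323...
After op 8 (delete): buffer="ylayyllgtk" (len 10), cursors c1@2 c2@7 c3@7, authorship 11.2323...

Answer: 2 7 7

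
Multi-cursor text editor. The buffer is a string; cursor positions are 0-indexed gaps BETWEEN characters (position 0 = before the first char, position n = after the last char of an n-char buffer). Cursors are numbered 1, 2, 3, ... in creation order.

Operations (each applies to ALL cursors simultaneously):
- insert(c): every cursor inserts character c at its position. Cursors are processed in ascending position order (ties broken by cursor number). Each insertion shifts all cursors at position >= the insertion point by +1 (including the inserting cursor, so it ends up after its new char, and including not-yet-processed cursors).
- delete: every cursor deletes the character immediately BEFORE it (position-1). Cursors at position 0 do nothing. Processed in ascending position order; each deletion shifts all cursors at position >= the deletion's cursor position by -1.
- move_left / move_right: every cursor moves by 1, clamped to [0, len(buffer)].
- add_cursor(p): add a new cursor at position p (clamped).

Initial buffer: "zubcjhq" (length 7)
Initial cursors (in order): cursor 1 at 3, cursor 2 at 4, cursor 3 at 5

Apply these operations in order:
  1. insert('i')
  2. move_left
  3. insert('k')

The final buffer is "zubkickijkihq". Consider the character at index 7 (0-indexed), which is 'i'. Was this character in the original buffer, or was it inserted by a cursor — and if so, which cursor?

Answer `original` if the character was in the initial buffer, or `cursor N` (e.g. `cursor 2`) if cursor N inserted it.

Answer: cursor 2

Derivation:
After op 1 (insert('i')): buffer="zubicijihq" (len 10), cursors c1@4 c2@6 c3@8, authorship ...1.2.3..
After op 2 (move_left): buffer="zubicijihq" (len 10), cursors c1@3 c2@5 c3@7, authorship ...1.2.3..
After op 3 (insert('k')): buffer="zubkickijkihq" (len 13), cursors c1@4 c2@7 c3@10, authorship ...11.22.33..
Authorship (.=original, N=cursor N): . . . 1 1 . 2 2 . 3 3 . .
Index 7: author = 2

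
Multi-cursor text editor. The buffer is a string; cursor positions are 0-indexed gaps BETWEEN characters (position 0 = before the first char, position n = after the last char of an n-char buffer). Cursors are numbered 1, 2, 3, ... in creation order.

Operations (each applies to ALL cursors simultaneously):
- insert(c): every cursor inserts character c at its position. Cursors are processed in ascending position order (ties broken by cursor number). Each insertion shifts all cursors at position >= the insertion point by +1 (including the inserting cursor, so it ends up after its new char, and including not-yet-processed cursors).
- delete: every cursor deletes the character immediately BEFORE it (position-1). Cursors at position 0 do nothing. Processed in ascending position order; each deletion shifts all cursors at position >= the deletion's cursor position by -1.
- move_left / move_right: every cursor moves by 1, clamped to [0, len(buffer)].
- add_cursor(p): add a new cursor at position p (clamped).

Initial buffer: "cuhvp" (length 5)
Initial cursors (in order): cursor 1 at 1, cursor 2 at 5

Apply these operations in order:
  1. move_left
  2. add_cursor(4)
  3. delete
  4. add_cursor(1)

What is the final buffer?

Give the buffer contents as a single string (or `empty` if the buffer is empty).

Answer: cup

Derivation:
After op 1 (move_left): buffer="cuhvp" (len 5), cursors c1@0 c2@4, authorship .....
After op 2 (add_cursor(4)): buffer="cuhvp" (len 5), cursors c1@0 c2@4 c3@4, authorship .....
After op 3 (delete): buffer="cup" (len 3), cursors c1@0 c2@2 c3@2, authorship ...
After op 4 (add_cursor(1)): buffer="cup" (len 3), cursors c1@0 c4@1 c2@2 c3@2, authorship ...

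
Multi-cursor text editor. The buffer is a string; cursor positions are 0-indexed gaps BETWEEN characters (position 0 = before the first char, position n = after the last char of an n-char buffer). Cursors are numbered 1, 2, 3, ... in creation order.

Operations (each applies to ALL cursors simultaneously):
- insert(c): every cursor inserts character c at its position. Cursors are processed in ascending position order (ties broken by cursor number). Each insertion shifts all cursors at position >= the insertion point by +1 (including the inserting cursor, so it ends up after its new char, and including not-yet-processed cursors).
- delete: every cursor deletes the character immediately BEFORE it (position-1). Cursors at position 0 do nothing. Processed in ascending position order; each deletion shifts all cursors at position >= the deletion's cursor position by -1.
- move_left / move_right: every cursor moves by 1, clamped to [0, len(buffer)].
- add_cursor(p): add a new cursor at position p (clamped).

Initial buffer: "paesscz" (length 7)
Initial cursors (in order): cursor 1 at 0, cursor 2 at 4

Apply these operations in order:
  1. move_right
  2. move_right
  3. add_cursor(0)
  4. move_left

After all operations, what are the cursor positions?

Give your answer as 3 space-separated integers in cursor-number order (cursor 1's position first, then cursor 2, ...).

After op 1 (move_right): buffer="paesscz" (len 7), cursors c1@1 c2@5, authorship .......
After op 2 (move_right): buffer="paesscz" (len 7), cursors c1@2 c2@6, authorship .......
After op 3 (add_cursor(0)): buffer="paesscz" (len 7), cursors c3@0 c1@2 c2@6, authorship .......
After op 4 (move_left): buffer="paesscz" (len 7), cursors c3@0 c1@1 c2@5, authorship .......

Answer: 1 5 0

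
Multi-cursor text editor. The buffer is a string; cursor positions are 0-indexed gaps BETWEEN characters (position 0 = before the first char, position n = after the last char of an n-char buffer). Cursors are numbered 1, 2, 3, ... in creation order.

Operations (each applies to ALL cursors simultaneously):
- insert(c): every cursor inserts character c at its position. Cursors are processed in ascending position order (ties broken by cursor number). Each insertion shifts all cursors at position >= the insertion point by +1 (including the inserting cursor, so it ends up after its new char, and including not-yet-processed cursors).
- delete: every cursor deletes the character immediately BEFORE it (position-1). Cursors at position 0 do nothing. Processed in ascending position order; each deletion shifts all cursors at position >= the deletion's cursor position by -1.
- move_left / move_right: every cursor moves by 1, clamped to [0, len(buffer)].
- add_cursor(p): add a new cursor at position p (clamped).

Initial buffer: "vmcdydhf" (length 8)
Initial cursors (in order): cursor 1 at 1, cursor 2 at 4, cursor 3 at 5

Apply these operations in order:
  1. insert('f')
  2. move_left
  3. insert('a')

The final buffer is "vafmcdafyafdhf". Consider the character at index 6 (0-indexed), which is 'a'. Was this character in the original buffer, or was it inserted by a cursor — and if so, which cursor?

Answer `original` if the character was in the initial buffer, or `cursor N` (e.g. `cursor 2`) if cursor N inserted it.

Answer: cursor 2

Derivation:
After op 1 (insert('f')): buffer="vfmcdfyfdhf" (len 11), cursors c1@2 c2@6 c3@8, authorship .1...2.3...
After op 2 (move_left): buffer="vfmcdfyfdhf" (len 11), cursors c1@1 c2@5 c3@7, authorship .1...2.3...
After op 3 (insert('a')): buffer="vafmcdafyafdhf" (len 14), cursors c1@2 c2@7 c3@10, authorship .11...22.33...
Authorship (.=original, N=cursor N): . 1 1 . . . 2 2 . 3 3 . . .
Index 6: author = 2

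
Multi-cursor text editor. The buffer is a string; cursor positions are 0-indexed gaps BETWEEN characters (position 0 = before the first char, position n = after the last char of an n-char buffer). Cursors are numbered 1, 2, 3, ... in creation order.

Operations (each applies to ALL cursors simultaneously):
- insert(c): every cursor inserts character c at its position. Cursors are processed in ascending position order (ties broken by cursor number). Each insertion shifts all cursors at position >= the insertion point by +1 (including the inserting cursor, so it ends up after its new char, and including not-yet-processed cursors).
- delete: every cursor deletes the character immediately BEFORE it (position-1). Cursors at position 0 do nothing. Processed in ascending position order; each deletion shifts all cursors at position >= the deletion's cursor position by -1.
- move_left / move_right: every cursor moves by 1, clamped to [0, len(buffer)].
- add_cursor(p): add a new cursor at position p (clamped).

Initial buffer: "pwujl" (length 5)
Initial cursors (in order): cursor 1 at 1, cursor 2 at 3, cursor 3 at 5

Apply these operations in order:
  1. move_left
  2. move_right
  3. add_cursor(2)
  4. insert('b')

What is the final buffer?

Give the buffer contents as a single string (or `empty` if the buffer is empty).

After op 1 (move_left): buffer="pwujl" (len 5), cursors c1@0 c2@2 c3@4, authorship .....
After op 2 (move_right): buffer="pwujl" (len 5), cursors c1@1 c2@3 c3@5, authorship .....
After op 3 (add_cursor(2)): buffer="pwujl" (len 5), cursors c1@1 c4@2 c2@3 c3@5, authorship .....
After op 4 (insert('b')): buffer="pbwbubjlb" (len 9), cursors c1@2 c4@4 c2@6 c3@9, authorship .1.4.2..3

Answer: pbwbubjlb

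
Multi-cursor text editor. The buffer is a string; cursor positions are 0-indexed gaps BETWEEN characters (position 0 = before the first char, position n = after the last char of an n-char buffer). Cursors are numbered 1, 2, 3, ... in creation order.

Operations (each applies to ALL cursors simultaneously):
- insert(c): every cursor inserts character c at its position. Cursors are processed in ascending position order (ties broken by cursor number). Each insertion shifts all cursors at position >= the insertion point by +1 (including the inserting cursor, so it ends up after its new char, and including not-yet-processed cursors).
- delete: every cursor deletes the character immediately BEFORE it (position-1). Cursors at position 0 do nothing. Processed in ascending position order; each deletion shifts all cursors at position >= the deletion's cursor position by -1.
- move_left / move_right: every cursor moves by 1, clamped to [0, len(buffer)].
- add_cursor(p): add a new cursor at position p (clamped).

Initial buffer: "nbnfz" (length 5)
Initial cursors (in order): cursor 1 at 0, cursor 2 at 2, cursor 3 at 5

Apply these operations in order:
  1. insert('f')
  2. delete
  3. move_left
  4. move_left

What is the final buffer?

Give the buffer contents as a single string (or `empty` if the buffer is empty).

After op 1 (insert('f')): buffer="fnbfnfzf" (len 8), cursors c1@1 c2@4 c3@8, authorship 1..2...3
After op 2 (delete): buffer="nbnfz" (len 5), cursors c1@0 c2@2 c3@5, authorship .....
After op 3 (move_left): buffer="nbnfz" (len 5), cursors c1@0 c2@1 c3@4, authorship .....
After op 4 (move_left): buffer="nbnfz" (len 5), cursors c1@0 c2@0 c3@3, authorship .....

Answer: nbnfz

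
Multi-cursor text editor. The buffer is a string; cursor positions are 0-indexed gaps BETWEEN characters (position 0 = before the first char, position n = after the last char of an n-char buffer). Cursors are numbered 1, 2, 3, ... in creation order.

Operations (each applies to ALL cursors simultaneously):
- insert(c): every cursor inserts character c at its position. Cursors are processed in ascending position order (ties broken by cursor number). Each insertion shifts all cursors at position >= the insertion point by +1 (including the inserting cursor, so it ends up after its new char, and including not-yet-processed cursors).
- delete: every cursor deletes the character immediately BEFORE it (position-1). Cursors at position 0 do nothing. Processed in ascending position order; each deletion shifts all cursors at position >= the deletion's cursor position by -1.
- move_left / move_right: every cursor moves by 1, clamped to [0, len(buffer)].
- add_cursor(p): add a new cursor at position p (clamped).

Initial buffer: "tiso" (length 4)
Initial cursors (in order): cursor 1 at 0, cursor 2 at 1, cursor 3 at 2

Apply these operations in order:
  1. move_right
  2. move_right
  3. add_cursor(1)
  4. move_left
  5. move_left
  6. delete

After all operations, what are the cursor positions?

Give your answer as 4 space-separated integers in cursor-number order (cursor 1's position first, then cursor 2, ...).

After op 1 (move_right): buffer="tiso" (len 4), cursors c1@1 c2@2 c3@3, authorship ....
After op 2 (move_right): buffer="tiso" (len 4), cursors c1@2 c2@3 c3@4, authorship ....
After op 3 (add_cursor(1)): buffer="tiso" (len 4), cursors c4@1 c1@2 c2@3 c3@4, authorship ....
After op 4 (move_left): buffer="tiso" (len 4), cursors c4@0 c1@1 c2@2 c3@3, authorship ....
After op 5 (move_left): buffer="tiso" (len 4), cursors c1@0 c4@0 c2@1 c3@2, authorship ....
After op 6 (delete): buffer="so" (len 2), cursors c1@0 c2@0 c3@0 c4@0, authorship ..

Answer: 0 0 0 0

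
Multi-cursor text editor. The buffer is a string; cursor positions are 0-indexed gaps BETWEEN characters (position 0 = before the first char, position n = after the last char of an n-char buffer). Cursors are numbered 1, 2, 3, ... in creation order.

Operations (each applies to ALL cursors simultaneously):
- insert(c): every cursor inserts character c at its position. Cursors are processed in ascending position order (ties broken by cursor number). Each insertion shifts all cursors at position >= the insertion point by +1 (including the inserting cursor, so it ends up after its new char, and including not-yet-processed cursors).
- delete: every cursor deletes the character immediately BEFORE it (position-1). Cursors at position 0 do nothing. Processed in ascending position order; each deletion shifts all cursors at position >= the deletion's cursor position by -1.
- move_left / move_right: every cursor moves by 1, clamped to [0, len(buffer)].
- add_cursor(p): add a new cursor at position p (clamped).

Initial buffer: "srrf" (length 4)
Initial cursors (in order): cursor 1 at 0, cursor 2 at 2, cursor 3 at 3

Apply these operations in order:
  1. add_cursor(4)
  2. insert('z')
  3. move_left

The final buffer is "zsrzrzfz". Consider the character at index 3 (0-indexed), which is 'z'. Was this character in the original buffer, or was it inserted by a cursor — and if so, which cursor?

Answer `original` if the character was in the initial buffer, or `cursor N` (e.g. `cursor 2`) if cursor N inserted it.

After op 1 (add_cursor(4)): buffer="srrf" (len 4), cursors c1@0 c2@2 c3@3 c4@4, authorship ....
After op 2 (insert('z')): buffer="zsrzrzfz" (len 8), cursors c1@1 c2@4 c3@6 c4@8, authorship 1..2.3.4
After op 3 (move_left): buffer="zsrzrzfz" (len 8), cursors c1@0 c2@3 c3@5 c4@7, authorship 1..2.3.4
Authorship (.=original, N=cursor N): 1 . . 2 . 3 . 4
Index 3: author = 2

Answer: cursor 2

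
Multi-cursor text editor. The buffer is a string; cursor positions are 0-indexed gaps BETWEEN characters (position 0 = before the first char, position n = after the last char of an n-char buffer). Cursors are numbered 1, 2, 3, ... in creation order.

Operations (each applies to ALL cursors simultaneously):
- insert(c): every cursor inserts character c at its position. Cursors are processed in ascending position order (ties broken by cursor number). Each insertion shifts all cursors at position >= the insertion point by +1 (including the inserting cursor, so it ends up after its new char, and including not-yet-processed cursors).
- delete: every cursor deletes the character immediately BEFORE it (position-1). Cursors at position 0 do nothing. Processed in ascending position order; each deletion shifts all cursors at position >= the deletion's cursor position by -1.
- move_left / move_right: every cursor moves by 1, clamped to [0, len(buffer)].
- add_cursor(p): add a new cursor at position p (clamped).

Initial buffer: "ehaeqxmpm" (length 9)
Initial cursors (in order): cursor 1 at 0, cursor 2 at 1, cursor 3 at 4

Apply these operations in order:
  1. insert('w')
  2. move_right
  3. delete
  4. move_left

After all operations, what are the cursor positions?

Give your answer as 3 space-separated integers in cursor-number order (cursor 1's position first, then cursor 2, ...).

After op 1 (insert('w')): buffer="wewhaewqxmpm" (len 12), cursors c1@1 c2@3 c3@7, authorship 1.2...3.....
After op 2 (move_right): buffer="wewhaewqxmpm" (len 12), cursors c1@2 c2@4 c3@8, authorship 1.2...3.....
After op 3 (delete): buffer="wwaewxmpm" (len 9), cursors c1@1 c2@2 c3@5, authorship 12..3....
After op 4 (move_left): buffer="wwaewxmpm" (len 9), cursors c1@0 c2@1 c3@4, authorship 12..3....

Answer: 0 1 4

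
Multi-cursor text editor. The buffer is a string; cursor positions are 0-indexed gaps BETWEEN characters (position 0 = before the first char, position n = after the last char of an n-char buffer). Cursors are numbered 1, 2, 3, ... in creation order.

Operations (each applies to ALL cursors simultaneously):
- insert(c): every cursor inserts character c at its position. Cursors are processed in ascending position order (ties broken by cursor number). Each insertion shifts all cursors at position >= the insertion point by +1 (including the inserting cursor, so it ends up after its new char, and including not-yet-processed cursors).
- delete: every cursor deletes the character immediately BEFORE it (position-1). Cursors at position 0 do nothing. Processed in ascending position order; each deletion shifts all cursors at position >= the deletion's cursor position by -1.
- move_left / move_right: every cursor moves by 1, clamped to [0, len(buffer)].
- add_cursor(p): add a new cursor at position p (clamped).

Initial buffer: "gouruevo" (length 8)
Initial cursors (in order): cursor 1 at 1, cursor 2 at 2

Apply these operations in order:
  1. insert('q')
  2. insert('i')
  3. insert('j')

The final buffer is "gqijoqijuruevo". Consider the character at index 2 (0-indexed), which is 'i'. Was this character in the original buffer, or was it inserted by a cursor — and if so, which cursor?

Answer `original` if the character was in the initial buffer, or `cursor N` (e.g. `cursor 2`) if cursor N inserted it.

After op 1 (insert('q')): buffer="gqoquruevo" (len 10), cursors c1@2 c2@4, authorship .1.2......
After op 2 (insert('i')): buffer="gqioqiuruevo" (len 12), cursors c1@3 c2@6, authorship .11.22......
After op 3 (insert('j')): buffer="gqijoqijuruevo" (len 14), cursors c1@4 c2@8, authorship .111.222......
Authorship (.=original, N=cursor N): . 1 1 1 . 2 2 2 . . . . . .
Index 2: author = 1

Answer: cursor 1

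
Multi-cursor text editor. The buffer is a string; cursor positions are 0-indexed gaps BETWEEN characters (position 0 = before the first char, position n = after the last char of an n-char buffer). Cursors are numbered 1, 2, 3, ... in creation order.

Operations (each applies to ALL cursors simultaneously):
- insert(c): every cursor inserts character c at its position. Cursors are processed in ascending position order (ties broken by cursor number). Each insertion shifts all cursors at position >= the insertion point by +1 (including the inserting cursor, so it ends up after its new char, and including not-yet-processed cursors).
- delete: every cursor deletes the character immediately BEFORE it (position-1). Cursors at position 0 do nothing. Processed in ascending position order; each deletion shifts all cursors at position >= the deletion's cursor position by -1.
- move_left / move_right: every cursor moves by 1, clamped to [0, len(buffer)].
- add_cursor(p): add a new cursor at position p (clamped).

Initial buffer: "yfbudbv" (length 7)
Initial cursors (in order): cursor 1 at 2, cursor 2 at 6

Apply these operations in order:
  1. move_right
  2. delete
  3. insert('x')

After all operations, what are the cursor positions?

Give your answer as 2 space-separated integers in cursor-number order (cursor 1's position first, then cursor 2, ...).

Answer: 3 7

Derivation:
After op 1 (move_right): buffer="yfbudbv" (len 7), cursors c1@3 c2@7, authorship .......
After op 2 (delete): buffer="yfudb" (len 5), cursors c1@2 c2@5, authorship .....
After op 3 (insert('x')): buffer="yfxudbx" (len 7), cursors c1@3 c2@7, authorship ..1...2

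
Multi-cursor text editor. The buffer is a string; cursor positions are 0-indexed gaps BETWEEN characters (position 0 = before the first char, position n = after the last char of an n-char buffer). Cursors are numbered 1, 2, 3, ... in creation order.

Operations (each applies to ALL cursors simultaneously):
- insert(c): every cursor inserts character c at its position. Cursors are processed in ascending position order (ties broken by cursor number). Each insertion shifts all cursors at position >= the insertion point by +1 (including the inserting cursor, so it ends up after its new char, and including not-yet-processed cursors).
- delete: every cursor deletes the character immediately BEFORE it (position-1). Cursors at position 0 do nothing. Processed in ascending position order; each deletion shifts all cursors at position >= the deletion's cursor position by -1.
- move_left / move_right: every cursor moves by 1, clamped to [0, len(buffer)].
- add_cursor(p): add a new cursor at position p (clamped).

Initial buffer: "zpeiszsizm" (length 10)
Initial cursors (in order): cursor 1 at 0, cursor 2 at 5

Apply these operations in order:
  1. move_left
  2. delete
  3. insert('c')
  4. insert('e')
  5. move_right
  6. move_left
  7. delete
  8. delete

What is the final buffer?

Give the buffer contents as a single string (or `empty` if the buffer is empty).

After op 1 (move_left): buffer="zpeiszsizm" (len 10), cursors c1@0 c2@4, authorship ..........
After op 2 (delete): buffer="zpeszsizm" (len 9), cursors c1@0 c2@3, authorship .........
After op 3 (insert('c')): buffer="czpecszsizm" (len 11), cursors c1@1 c2@5, authorship 1...2......
After op 4 (insert('e')): buffer="cezpeceszsizm" (len 13), cursors c1@2 c2@7, authorship 11...22......
After op 5 (move_right): buffer="cezpeceszsizm" (len 13), cursors c1@3 c2@8, authorship 11...22......
After op 6 (move_left): buffer="cezpeceszsizm" (len 13), cursors c1@2 c2@7, authorship 11...22......
After op 7 (delete): buffer="czpecszsizm" (len 11), cursors c1@1 c2@5, authorship 1...2......
After op 8 (delete): buffer="zpeszsizm" (len 9), cursors c1@0 c2@3, authorship .........

Answer: zpeszsizm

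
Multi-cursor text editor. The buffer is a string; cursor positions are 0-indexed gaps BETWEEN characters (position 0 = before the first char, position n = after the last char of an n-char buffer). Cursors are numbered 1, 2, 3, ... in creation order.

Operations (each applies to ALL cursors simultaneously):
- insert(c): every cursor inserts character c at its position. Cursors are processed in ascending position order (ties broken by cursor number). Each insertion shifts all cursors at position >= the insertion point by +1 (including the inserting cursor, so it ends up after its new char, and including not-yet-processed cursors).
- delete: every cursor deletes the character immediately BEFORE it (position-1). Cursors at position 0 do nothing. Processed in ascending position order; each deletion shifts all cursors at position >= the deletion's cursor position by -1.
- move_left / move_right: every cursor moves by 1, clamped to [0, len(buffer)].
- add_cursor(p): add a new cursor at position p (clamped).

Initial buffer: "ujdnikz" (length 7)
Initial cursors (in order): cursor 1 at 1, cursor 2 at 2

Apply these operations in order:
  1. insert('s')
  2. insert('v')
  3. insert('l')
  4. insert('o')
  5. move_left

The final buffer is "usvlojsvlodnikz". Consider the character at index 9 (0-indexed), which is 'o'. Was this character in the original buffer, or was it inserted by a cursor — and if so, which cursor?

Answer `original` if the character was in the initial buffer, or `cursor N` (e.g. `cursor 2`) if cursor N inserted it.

After op 1 (insert('s')): buffer="usjsdnikz" (len 9), cursors c1@2 c2@4, authorship .1.2.....
After op 2 (insert('v')): buffer="usvjsvdnikz" (len 11), cursors c1@3 c2@6, authorship .11.22.....
After op 3 (insert('l')): buffer="usvljsvldnikz" (len 13), cursors c1@4 c2@8, authorship .111.222.....
After op 4 (insert('o')): buffer="usvlojsvlodnikz" (len 15), cursors c1@5 c2@10, authorship .1111.2222.....
After op 5 (move_left): buffer="usvlojsvlodnikz" (len 15), cursors c1@4 c2@9, authorship .1111.2222.....
Authorship (.=original, N=cursor N): . 1 1 1 1 . 2 2 2 2 . . . . .
Index 9: author = 2

Answer: cursor 2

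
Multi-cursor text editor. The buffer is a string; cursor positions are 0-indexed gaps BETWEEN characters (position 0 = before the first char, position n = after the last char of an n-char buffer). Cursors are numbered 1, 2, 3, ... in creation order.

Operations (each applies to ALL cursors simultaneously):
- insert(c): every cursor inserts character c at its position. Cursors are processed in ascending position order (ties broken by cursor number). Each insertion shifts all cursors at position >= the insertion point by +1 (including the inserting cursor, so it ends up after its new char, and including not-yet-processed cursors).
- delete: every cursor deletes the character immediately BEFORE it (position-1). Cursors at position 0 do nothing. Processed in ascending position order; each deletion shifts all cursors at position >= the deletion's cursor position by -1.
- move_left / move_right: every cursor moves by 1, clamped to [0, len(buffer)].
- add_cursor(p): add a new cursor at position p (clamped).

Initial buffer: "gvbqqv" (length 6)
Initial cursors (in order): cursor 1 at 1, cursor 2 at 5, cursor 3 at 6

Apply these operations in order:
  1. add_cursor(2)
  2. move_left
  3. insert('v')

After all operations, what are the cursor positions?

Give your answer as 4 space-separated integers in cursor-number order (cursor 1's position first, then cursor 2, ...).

After op 1 (add_cursor(2)): buffer="gvbqqv" (len 6), cursors c1@1 c4@2 c2@5 c3@6, authorship ......
After op 2 (move_left): buffer="gvbqqv" (len 6), cursors c1@0 c4@1 c2@4 c3@5, authorship ......
After op 3 (insert('v')): buffer="vgvvbqvqvv" (len 10), cursors c1@1 c4@3 c2@7 c3@9, authorship 1.4...2.3.

Answer: 1 7 9 3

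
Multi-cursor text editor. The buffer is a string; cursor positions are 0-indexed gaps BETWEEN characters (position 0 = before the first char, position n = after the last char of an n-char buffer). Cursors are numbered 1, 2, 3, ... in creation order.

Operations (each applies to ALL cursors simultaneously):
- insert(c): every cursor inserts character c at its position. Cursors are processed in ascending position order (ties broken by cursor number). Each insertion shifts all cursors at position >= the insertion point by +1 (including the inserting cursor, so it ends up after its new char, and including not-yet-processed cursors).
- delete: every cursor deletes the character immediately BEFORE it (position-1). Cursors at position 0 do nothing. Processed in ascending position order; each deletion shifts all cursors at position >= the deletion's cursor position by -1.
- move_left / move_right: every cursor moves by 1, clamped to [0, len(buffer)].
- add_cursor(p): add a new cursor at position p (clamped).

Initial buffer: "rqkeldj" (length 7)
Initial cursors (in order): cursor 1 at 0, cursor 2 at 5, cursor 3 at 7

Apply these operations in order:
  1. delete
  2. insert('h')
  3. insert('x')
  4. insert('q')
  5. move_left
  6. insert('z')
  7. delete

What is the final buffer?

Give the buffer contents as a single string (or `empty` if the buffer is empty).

After op 1 (delete): buffer="rqked" (len 5), cursors c1@0 c2@4 c3@5, authorship .....
After op 2 (insert('h')): buffer="hrqkehdh" (len 8), cursors c1@1 c2@6 c3@8, authorship 1....2.3
After op 3 (insert('x')): buffer="hxrqkehxdhx" (len 11), cursors c1@2 c2@8 c3@11, authorship 11....22.33
After op 4 (insert('q')): buffer="hxqrqkehxqdhxq" (len 14), cursors c1@3 c2@10 c3@14, authorship 111....222.333
After op 5 (move_left): buffer="hxqrqkehxqdhxq" (len 14), cursors c1@2 c2@9 c3@13, authorship 111....222.333
After op 6 (insert('z')): buffer="hxzqrqkehxzqdhxzq" (len 17), cursors c1@3 c2@11 c3@16, authorship 1111....2222.3333
After op 7 (delete): buffer="hxqrqkehxqdhxq" (len 14), cursors c1@2 c2@9 c3@13, authorship 111....222.333

Answer: hxqrqkehxqdhxq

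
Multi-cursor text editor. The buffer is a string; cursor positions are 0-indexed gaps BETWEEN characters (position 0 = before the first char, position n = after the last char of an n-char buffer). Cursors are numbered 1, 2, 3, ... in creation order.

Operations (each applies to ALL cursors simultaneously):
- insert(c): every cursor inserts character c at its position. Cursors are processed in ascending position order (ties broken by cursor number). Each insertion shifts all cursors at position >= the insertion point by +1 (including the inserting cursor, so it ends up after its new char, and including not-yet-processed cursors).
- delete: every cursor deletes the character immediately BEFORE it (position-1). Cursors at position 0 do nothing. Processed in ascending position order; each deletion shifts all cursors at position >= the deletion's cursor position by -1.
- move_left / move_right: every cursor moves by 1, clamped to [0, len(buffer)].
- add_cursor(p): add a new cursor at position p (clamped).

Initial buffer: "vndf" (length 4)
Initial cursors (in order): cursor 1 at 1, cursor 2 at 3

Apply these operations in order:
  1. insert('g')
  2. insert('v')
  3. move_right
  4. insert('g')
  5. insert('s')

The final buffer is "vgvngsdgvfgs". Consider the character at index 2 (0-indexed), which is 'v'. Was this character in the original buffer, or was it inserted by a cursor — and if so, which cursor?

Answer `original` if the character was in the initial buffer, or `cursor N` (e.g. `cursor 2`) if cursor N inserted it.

After op 1 (insert('g')): buffer="vgndgf" (len 6), cursors c1@2 c2@5, authorship .1..2.
After op 2 (insert('v')): buffer="vgvndgvf" (len 8), cursors c1@3 c2@7, authorship .11..22.
After op 3 (move_right): buffer="vgvndgvf" (len 8), cursors c1@4 c2@8, authorship .11..22.
After op 4 (insert('g')): buffer="vgvngdgvfg" (len 10), cursors c1@5 c2@10, authorship .11.1.22.2
After op 5 (insert('s')): buffer="vgvngsdgvfgs" (len 12), cursors c1@6 c2@12, authorship .11.11.22.22
Authorship (.=original, N=cursor N): . 1 1 . 1 1 . 2 2 . 2 2
Index 2: author = 1

Answer: cursor 1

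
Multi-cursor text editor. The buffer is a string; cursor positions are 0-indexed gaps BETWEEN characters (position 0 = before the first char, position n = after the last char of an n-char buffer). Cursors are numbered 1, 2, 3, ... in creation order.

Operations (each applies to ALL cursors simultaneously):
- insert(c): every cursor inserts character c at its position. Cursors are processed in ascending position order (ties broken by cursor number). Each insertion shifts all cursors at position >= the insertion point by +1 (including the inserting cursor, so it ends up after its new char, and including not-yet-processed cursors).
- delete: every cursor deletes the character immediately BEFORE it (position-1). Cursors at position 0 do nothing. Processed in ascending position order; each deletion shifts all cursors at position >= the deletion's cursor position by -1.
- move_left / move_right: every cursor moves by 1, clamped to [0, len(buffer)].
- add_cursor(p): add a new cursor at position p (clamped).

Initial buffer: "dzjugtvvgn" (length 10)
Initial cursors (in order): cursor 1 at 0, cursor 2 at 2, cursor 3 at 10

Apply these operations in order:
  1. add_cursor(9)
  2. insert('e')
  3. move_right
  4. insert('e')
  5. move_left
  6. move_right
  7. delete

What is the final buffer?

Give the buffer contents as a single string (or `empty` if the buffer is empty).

After op 1 (add_cursor(9)): buffer="dzjugtvvgn" (len 10), cursors c1@0 c2@2 c4@9 c3@10, authorship ..........
After op 2 (insert('e')): buffer="edzejugtvvgene" (len 14), cursors c1@1 c2@4 c4@12 c3@14, authorship 1..2.......4.3
After op 3 (move_right): buffer="edzejugtvvgene" (len 14), cursors c1@2 c2@5 c4@13 c3@14, authorship 1..2.......4.3
After op 4 (insert('e')): buffer="edezejeugtvvgeneee" (len 18), cursors c1@3 c2@7 c4@16 c3@18, authorship 1.1.2.2......4.433
After op 5 (move_left): buffer="edezejeugtvvgeneee" (len 18), cursors c1@2 c2@6 c4@15 c3@17, authorship 1.1.2.2......4.433
After op 6 (move_right): buffer="edezejeugtvvgeneee" (len 18), cursors c1@3 c2@7 c4@16 c3@18, authorship 1.1.2.2......4.433
After op 7 (delete): buffer="edzejugtvvgene" (len 14), cursors c1@2 c2@5 c4@13 c3@14, authorship 1..2.......4.3

Answer: edzejugtvvgene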